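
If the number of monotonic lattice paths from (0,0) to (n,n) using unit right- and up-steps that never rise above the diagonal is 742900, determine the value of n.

13

Such diagonal-avoiding paths in an n×n grid are counted by C_n. The Catalan number equal to 742900 is C_13.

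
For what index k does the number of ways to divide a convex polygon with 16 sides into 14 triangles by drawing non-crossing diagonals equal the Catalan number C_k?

14

A convex 16-gon is triangulated into 14 triangles, and the number of such triangulations is the Catalan number C_{16−2} = C_14.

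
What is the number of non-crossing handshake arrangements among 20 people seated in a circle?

With 20 = 2·10 people, non-crossing handshake pairings are non-crossing perfect matchings on a circle, counted by C_10.
C_10 = C(20,10)/11 = 184756/11 = 16796.

16796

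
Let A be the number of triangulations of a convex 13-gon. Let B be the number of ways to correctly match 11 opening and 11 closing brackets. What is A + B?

117572

The number of triangulations of a 13-gon is the Catalan number C_11 (index = sides − 2). So A = C_11 = 58786.
Balanced strings of n pairs of brackets are counted by C_n; here n = 11. So B = C_11 = 58786.
A + B = 58786 + 58786 = 117572.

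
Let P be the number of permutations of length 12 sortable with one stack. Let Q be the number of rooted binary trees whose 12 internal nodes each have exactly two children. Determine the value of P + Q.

By Knuth's characterisation, the stack-sortable permutations of length 12 are the 231-avoiders, numbering C_12. So P = C_12 = 208012.
The number of full binary trees on 12 internal nodes is the Catalan number C_12. So Q = C_12 = 208012.
P + Q = 208012 + 208012 = 416024.

416024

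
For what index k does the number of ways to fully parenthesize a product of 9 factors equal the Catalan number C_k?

Parenthesizations of m factors correspond to full binary trees with m leaves, counted by C_{m−1}; m = 9 gives C_8.

8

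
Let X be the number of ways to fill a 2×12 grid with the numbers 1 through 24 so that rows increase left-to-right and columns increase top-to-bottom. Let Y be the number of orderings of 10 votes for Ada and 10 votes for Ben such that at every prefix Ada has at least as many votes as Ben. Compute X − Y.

191216

Standard Young tableaux of shape 2×n are counted by C_n; here n = 12. So X = C_12 = 208012.
Ballot sequences with n votes each where one side never trails are Dyck words, counted by C_n; here n = 10. So Y = C_10 = 16796.
X − Y = 208012 − 16796 = 191216.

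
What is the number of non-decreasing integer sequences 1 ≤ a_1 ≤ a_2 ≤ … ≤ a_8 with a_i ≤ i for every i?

Such sub-staircase sequences of length n are counted by C_n; here n = 8.
C_8 = C(16,8)/9 = 12870/9 = 1430.

1430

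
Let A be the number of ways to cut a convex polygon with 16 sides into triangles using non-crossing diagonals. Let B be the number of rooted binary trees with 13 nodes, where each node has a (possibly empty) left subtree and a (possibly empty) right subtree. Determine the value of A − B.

1931540

A convex 16-gon is triangulated into 14 triangles, and the number of such triangulations is the Catalan number C_{16−2} = C_14. So A = C_14 = 2674440.
Binary trees (left/right distinguished) on n nodes are counted by C_n; here n = 13. So B = C_13 = 742900.
A − B = 2674440 − 742900 = 1931540.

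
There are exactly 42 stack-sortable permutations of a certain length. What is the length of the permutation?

Stack-sortable permutations of [n] are counted by C_n. The Catalan number equal to 42 is C_5.

5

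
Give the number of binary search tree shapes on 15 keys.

Rooted binary trees with 15 nodes (each child slot possibly empty) number C_15.
C_15 = C_14 · 2(2·14+1)/(14+2) = 2674440 · 58/16 = 9694845.

9694845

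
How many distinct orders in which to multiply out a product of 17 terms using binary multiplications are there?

Parenthesizations of m factors correspond to full binary trees with m leaves, counted by C_{m−1}; m = 17 gives C_16.
C_16 = C(32,16)/17 = 601080390/17 = 35357670.

35357670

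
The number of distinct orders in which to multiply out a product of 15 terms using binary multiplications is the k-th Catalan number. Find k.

14

Bracketing 15 factors into binary products is counted by C_{15−1} = C_14.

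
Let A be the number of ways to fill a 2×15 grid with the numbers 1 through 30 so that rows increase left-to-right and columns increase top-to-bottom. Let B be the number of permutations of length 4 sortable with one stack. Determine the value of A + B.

Standard Young tableaux of shape 2×n are counted by C_n; here n = 15. So A = C_15 = 9694845.
Stack-sortable permutations are exactly the 231-avoiding ones, counted by C_n; here n = 4. So B = C_4 = 14.
A + B = 9694845 + 14 = 9694859.

9694859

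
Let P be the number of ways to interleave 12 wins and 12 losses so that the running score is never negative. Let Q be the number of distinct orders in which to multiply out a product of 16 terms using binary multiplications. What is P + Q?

Ballot sequences with n votes each where one side never trails are Dyck words, counted by C_n; here n = 12. So P = C_12 = 208012.
Bracketing 16 factors into binary products is counted by C_{16−1} = C_15. So Q = C_15 = 9694845.
P + Q = 208012 + 9694845 = 9902857.

9902857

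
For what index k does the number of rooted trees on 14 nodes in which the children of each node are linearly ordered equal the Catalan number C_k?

13

A rooted plane tree on 14 nodes has 13 edges, and such trees are counted by C_13.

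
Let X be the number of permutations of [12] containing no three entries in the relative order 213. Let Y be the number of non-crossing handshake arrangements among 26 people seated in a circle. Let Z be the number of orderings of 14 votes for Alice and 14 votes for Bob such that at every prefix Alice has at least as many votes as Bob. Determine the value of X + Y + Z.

For any fixed pattern of length 3, the pattern-avoiding permutations of [12] number C_12. So X = C_12 = 208012.
Non-crossing handshake pairings of 2n people are counted by C_n; 26 people gives n = 13. So Y = C_13 = 742900.
Reading a vote for the leader as '(' and for the other as ')' turns such a sequence into a balanced string of 14 pairs, so the count is C_14. So Z = C_14 = 2674440.
X + Y + Z = 208012 + 742900 + 2674440 = 3625352.

3625352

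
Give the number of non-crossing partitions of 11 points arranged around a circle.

58786

Non-crossing partitions of an n-element set are counted by C_n; here n = 11.
C_11 = C(22,11)/12 = 705432/12 = 58786.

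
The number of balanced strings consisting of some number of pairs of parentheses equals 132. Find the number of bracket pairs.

6

Balanced strings of n bracket-pairs are counted by C_n; 132 = C_6.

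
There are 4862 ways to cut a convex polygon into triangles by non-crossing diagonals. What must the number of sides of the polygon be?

11

Triangulations of a convex m-gon are counted by C_{m−2}, and C_9 = 4862.
So m − 2 = 9, giving m = 11 sides.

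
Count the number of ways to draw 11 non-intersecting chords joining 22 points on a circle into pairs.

Pairing 22 circle points by 11 non-crossing chords gives C_11 matchings.
C_11 = C_10 · 2(2·10+1)/(10+2) = 16796 · 42/12 = 58786.

58786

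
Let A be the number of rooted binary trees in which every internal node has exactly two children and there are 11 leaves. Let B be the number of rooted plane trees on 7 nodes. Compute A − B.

A full binary tree with L leaves has L−1 internal nodes and is counted by C_{L−1}; L = 11 gives C_10. So A = C_10 = 16796.
Rooted ordered (plane) trees on m nodes have m−1 edges and are counted by C_{m−1}; m = 7 gives C_6. So B = C_6 = 132.
A − B = 16796 − 132 = 16664.

16664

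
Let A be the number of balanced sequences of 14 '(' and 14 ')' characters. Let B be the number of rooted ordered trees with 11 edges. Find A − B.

With 14 pairs the number of balanced bracket strings is the Catalan number C_14. So A = C_14 = 2674440.
A rooted plane tree with 11 edges has 12 nodes, and the count is C_11. So B = C_11 = 58786.
A − B = 2674440 − 58786 = 2615654.

2615654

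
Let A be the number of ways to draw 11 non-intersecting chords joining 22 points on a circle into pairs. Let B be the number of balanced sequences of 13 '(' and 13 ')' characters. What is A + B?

801686

Pairing 22 circle points by 11 non-crossing chords gives C_11 matchings. So A = C_11 = 58786.
Balanced strings of n pairs of brackets are counted by C_n; here n = 13. So B = C_13 = 742900.
A + B = 58786 + 742900 = 801686.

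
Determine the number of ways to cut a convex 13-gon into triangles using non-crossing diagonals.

58786

A convex 13-gon is triangulated into 11 triangles, and the number of such triangulations is the Catalan number C_{13−2} = C_11.
C_11 = C(22,11)/12 = 705432/12 = 58786.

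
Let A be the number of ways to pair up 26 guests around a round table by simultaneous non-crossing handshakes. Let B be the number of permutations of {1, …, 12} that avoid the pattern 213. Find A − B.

534888

With 26 = 2·13 people, non-crossing handshake pairings are non-crossing perfect matchings on a circle, counted by C_13. So A = C_13 = 742900.
Permutations of [n] avoiding any single length-3 pattern are counted by C_n; here n = 12. So B = C_12 = 208012.
A − B = 742900 − 208012 = 534888.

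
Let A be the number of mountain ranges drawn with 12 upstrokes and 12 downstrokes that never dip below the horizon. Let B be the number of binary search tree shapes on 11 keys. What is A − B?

Dyck paths of semilength n (length 2n) are counted by C_n; here n = 12. So A = C_12 = 208012.
There are C_n binary search tree shapes on n keys; with n = 11 that is C_11. So B = C_11 = 58786.
A − B = 208012 − 58786 = 149226.

149226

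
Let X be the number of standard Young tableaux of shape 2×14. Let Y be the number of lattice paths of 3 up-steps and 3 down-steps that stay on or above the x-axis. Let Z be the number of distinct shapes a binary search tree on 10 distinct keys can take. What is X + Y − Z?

2657649

Standard Young tableaux of shape 2×n are counted by C_n; here n = 14. So X = C_14 = 2674440.
Paths of 3 up- and 3 down-steps that never dip below the axis are Dyck paths; their count is C_3. So Y = C_3 = 5.
Rooted binary trees with 10 nodes (each child slot possibly empty) number C_10. So Z = C_10 = 16796.
X + Y − Z = 2674440 + 5 − 16796 = 2657649.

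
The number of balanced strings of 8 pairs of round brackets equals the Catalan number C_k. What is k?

With 8 pairs the number of balanced bracket strings is the Catalan number C_8.

8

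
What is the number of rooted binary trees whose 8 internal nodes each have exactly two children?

1430

The number of full binary trees on 8 internal nodes is the Catalan number C_8.
C_8 = C(16,8)/9 = 12870/9 = 1430.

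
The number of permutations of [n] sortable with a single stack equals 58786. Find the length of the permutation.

11

Stack-sortable permutations of [n] are counted by C_n. The Catalan number equal to 58786 is C_11.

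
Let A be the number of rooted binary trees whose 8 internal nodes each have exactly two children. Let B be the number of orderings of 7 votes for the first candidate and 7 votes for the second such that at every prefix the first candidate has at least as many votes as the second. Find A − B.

The number of full binary trees on 8 internal nodes is the Catalan number C_8. So A = C_8 = 1430.
Ballot sequences with n votes each where one side never trails are Dyck words, counted by C_n; here n = 7. So B = C_7 = 429.
A − B = 1430 − 429 = 1001.

1001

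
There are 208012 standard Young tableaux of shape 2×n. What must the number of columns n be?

12

Standard Young tableaux of shape 2×n are counted by C_n. The Catalan number equal to 208012 is C_12.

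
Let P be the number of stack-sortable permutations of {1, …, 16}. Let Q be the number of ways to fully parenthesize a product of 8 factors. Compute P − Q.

35357241

Stack-sortable permutations are exactly the 231-avoiding ones, counted by C_n; here n = 16. So P = C_16 = 35357670.
Parenthesizations of m factors correspond to full binary trees with m leaves, counted by C_{m−1}; m = 8 gives C_7. So Q = C_7 = 429.
P − Q = 35357670 − 429 = 35357241.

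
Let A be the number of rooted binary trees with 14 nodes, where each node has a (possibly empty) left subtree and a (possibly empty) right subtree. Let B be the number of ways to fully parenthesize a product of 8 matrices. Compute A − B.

2674011

Binary trees (left/right distinguished) on n nodes are counted by C_n; here n = 14. So A = C_14 = 2674440.
Parenthesizations of m factors correspond to full binary trees with m leaves, counted by C_{m−1}; m = 8 gives C_7. So B = C_7 = 429.
A − B = 2674440 − 429 = 2674011.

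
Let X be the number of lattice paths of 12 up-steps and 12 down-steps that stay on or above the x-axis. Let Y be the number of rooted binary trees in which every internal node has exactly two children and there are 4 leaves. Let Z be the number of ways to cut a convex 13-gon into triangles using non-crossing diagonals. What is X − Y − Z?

Dyck paths of semilength n (length 2n) are counted by C_n; here n = 12. So X = C_12 = 208012.
A full binary tree with L leaves has L−1 internal nodes and is counted by C_{L−1}; L = 4 gives C_3. So Y = C_3 = 5.
Triangulations of a convex m-gon are counted by C_{m−2}; with m = 13 this is C_11. So Z = C_11 = 58786.
X − Y − Z = 208012 − 5 − 58786 = 149221.

149221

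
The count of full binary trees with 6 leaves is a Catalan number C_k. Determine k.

5

Full binary trees with 6 leaves have 6−1 = 5 internal nodes, so there are C_5 of them.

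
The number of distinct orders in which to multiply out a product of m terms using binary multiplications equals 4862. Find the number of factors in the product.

10

Parenthesizations of m factors are counted by C_{m−1}. Since C_9 = 4862, the index is 9.
So the index is 9, and the number of factors is 9 + 1 = 10.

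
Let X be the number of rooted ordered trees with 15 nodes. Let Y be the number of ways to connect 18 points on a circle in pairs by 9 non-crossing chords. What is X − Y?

2669578

Rooted ordered (plane) trees on m nodes have m−1 edges and are counted by C_{m−1}; m = 15 gives C_14. So X = C_14 = 2674440.
Pairing 18 circle points by 9 non-crossing chords gives C_9 matchings. So Y = C_9 = 4862.
X − Y = 2674440 − 4862 = 2669578.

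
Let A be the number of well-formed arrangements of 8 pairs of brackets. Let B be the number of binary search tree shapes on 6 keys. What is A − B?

With 8 pairs the number of balanced bracket strings is the Catalan number C_8. So A = C_8 = 1430.
Binary trees (left/right distinguished) on n nodes are counted by C_n; here n = 6. So B = C_6 = 132.
A − B = 1430 − 132 = 1298.

1298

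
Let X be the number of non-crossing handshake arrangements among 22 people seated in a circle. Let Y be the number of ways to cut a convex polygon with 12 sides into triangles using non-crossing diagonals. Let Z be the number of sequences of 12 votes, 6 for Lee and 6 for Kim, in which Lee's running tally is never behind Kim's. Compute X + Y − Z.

75450

Non-crossing handshake pairings of 2n people are counted by C_n; 22 people gives n = 11. So X = C_11 = 58786.
The number of triangulations of a 12-gon is the Catalan number C_10 (index = sides − 2). So Y = C_10 = 16796.
Reading a vote for the leader as '(' and for the other as ')' turns such a sequence into a balanced string of 6 pairs, so the count is C_6. So Z = C_6 = 132.
X + Y − Z = 58786 + 16796 − 132 = 75450.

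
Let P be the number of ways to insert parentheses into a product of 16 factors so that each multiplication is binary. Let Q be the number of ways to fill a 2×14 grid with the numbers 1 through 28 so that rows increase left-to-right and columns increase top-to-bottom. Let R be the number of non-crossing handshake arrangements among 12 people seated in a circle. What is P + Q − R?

12369153

Bracketing 16 factors into binary products is counted by C_{16−1} = C_15. So P = C_15 = 9694845.
By the hook-length formula (or a Dyck-path bijection), SYT of shape 2×14 number C_14. So Q = C_14 = 2674440.
Non-crossing handshake pairings of 2n people are counted by C_n; 12 people gives n = 6. So R = C_6 = 132.
P + Q − R = 9694845 + 2674440 − 132 = 12369153.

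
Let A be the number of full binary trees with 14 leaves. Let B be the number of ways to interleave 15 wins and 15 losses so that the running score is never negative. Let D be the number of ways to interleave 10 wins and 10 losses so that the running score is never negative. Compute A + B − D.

10420949

A full binary tree with L leaves has L−1 internal nodes and is counted by C_{L−1}; L = 14 gives C_13. So A = C_13 = 742900.
Ballot sequences with n votes each where one side never trails are Dyck words, counted by C_n; here n = 15. So B = C_15 = 9694845.
Ballot sequences with n votes each where one side never trails are Dyck words, counted by C_n; here n = 10. So D = C_10 = 16796.
A + B − D = 742900 + 9694845 − 16796 = 10420949.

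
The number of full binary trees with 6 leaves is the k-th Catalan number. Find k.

A full binary tree with L leaves has L−1 internal nodes and is counted by C_{L−1}; L = 6 gives C_5.

5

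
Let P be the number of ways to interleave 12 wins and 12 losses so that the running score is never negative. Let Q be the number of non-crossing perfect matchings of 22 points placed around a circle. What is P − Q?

Reading a vote for the leader as '(' and for the other as ')' turns such a sequence into a balanced string of 12 pairs, so the count is C_12. So P = C_12 = 208012.
Pairing 22 circle points by 11 non-crossing chords gives C_11 matchings. So Q = C_11 = 58786.
P − Q = 208012 − 58786 = 149226.

149226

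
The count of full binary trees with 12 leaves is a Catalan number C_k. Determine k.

11

A full binary tree with L leaves has L−1 internal nodes and is counted by C_{L−1}; L = 12 gives C_11.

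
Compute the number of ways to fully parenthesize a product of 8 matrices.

429

Bracketing 8 factors into binary products is counted by C_{8−1} = C_7.
C_7 = 429.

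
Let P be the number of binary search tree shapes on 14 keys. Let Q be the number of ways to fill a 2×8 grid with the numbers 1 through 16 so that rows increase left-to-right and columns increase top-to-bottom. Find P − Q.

2673010

Rooted binary trees with 14 nodes (each child slot possibly empty) number C_14. So P = C_14 = 2674440.
Standard Young tableaux of shape 2×n are counted by C_n; here n = 8. So Q = C_8 = 1430.
P − Q = 2674440 − 1430 = 2673010.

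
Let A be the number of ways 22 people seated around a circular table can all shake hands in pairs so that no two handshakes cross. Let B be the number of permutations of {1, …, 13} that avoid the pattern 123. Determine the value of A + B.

Non-crossing handshake pairings of 2n people are counted by C_n; 22 people gives n = 11. So A = C_11 = 58786.
Permutations of [n] avoiding any single length-3 pattern are counted by C_n; here n = 13. So B = C_13 = 742900.
A + B = 58786 + 742900 = 801686.

801686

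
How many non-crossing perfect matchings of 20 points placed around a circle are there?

Non-crossing perfect matchings of 2n points on a circle are counted by C_n; with 20 points, n = 10.
C_10 = C_9 · 2(2·9+1)/(9+2) = 4862 · 38/11 = 16796.

16796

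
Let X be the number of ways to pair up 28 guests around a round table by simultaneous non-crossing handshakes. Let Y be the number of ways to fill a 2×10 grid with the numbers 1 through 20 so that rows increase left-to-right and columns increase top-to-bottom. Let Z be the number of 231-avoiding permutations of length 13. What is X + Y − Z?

1948336

With 28 = 2·14 people, non-crossing handshake pairings are non-crossing perfect matchings on a circle, counted by C_14. So X = C_14 = 2674440.
By the hook-length formula (or a Dyck-path bijection), SYT of shape 2×10 number C_10. So Y = C_10 = 16796.
Permutations of [n] avoiding any single length-3 pattern are counted by C_n; here n = 13. So Z = C_13 = 742900.
X + Y − Z = 2674440 + 16796 − 742900 = 1948336.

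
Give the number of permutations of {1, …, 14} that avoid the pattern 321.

2674440

Permutations of [n] avoiding any single length-3 pattern are counted by C_n; here n = 14.
C_14 = C_13 · 2(2·13+1)/(13+2) = 742900 · 54/15 = 2674440.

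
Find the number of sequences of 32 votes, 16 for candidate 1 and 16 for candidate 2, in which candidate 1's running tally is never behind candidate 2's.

35357670

Ballot sequences with n votes each where one side never trails are Dyck words, counted by C_n; here n = 16.
C_16 = 35357670.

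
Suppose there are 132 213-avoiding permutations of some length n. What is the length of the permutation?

Permutations of [n] avoiding a fixed length-3 pattern are counted by C_n. The Catalan number equal to 132 is C_6.

6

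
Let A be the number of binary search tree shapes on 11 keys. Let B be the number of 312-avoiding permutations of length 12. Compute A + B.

Binary trees (left/right distinguished) on n nodes are counted by C_n; here n = 11. So A = C_11 = 58786.
Permutations of [n] avoiding any single length-3 pattern are counted by C_n; here n = 12. So B = C_12 = 208012.
A + B = 58786 + 208012 = 266798.

266798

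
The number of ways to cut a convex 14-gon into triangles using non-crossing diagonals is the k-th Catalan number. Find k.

The number of triangulations of a 14-gon is the Catalan number C_12 (index = sides − 2).

12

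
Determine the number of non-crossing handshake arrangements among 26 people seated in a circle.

Non-crossing handshake pairings of 2n people are counted by C_n; 26 people gives n = 13.
C_13 = C_12 · 2(2·12+1)/(12+2) = 208012 · 50/14 = 742900.

742900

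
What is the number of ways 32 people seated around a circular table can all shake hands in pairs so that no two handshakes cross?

35357670

With 32 = 2·16 people, non-crossing handshake pairings are non-crossing perfect matchings on a circle, counted by C_16.
C_16 = C(32,16)/17 = 601080390/17 = 35357670.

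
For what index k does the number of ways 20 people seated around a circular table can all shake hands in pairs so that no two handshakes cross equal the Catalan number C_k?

10

Non-crossing handshake pairings of 2n people are counted by C_n; 20 people gives n = 10.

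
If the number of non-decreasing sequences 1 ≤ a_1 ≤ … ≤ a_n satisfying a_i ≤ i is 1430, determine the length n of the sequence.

Such sub-staircase sequences of length n are counted by C_n. Since C_8 = 1430, the index is 8.

8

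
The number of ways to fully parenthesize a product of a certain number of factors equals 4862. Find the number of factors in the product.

Parenthesizations of m factors are counted by C_{m−1}. The Catalan number equal to 4862 is C_9.
So the index is 9, and the number of factors is 9 + 1 = 10.

10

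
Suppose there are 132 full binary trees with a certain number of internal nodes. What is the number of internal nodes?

6

Full binary trees with n internal nodes are counted by C_n. The Catalan number equal to 132 is C_6.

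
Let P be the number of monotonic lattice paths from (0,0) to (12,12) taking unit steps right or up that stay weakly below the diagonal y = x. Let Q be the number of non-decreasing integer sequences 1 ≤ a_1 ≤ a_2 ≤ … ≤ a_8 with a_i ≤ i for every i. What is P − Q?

Sub-diagonal monotone paths from (0,0) to (12,12) biject with Dyck paths of semilength 12, giving C_12. So P = C_12 = 208012.
Weakly increasing sequences with a_i ≤ i biject with Dyck paths of semilength 8, so there are C_8. So Q = C_8 = 1430.
P − Q = 208012 − 1430 = 206582.

206582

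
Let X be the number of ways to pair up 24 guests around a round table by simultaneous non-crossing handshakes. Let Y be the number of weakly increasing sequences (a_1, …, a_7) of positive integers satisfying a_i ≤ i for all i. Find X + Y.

With 24 = 2·12 people, non-crossing handshake pairings are non-crossing perfect matchings on a circle, counted by C_12. So X = C_12 = 208012.
Such sub-staircase sequences of length n are counted by C_n; here n = 7. So Y = C_7 = 429.
X + Y = 208012 + 429 = 208441.

208441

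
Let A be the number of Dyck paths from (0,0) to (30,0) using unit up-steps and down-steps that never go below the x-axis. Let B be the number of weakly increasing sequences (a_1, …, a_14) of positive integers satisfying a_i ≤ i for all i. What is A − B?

7020405

Dyck paths of semilength n (length 2n) are counted by C_n; here n = 15. So A = C_15 = 9694845.
Weakly increasing sequences with a_i ≤ i biject with Dyck paths of semilength 14, so there are C_14. So B = C_14 = 2674440.
A − B = 9694845 − 2674440 = 7020405.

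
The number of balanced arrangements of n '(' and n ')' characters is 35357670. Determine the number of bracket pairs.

16

Balanced strings of n bracket-pairs are counted by C_n; 35357670 = C_16.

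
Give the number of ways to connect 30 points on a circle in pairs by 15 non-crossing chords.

9694845

Pairing 30 circle points by 15 non-crossing chords gives C_15 matchings.
C_15 = C_14 · 2(2·14+1)/(14+2) = 2674440 · 58/16 = 9694845.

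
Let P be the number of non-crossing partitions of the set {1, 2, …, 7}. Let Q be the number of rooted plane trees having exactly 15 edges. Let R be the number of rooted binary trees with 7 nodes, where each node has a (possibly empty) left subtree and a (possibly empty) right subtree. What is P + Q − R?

9694845

The non-crossing partitions of [7] form a lattice of size C_7. So P = C_7 = 429.
A rooted plane tree with 15 edges has 16 nodes, and the count is C_15. So Q = C_15 = 9694845.
Rooted binary trees with 7 nodes (each child slot possibly empty) number C_7. So R = C_7 = 429.
P + Q − R = 429 + 9694845 − 429 = 9694845.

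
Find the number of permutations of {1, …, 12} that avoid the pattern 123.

For any fixed pattern of length 3, the pattern-avoiding permutations of [12] number C_12.
C_12 = 208012.

208012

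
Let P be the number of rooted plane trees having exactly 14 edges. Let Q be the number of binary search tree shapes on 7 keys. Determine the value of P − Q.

Rooted ordered trees with n edges are counted by C_n; here n = 14. So P = C_14 = 2674440.
Rooted binary trees with 7 nodes (each child slot possibly empty) number C_7. So Q = C_7 = 429.
P − Q = 2674440 − 429 = 2674011.

2674011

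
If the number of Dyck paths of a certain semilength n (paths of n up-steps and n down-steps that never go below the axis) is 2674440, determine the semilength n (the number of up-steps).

14

Dyck paths of semilength n are counted by C_n, and C_14 = 2674440.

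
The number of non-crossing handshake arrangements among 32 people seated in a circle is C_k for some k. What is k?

Non-crossing handshake pairings of 2n people are counted by C_n; 32 people gives n = 16.

16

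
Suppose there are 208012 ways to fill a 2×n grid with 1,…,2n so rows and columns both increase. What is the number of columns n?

Standard Young tableaux of shape 2×n are counted by C_n. The Catalan number equal to 208012 is C_12.

12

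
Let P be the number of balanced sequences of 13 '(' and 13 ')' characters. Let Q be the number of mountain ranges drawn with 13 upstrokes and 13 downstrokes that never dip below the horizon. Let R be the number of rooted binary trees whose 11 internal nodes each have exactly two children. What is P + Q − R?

1427014

Balanced strings of n pairs of brackets are counted by C_n; here n = 13. So P = C_13 = 742900.
Dyck paths of semilength n (length 2n) are counted by C_n; here n = 13. So Q = C_13 = 742900.
Full binary trees with n internal nodes are counted by C_n; here n = 11. So R = C_11 = 58786.
P + Q − R = 742900 + 742900 − 58786 = 1427014.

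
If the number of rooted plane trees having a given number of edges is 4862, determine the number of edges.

Rooted ordered trees with n edges are counted by C_n. Since C_9 = 4862, the index is 9.

9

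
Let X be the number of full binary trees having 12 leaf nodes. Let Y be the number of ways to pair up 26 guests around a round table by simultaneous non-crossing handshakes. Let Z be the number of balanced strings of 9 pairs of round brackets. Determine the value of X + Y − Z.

A full binary tree with L leaves has L−1 internal nodes and is counted by C_{L−1}; L = 12 gives C_11. So X = C_11 = 58786.
With 26 = 2·13 people, non-crossing handshake pairings are non-crossing perfect matchings on a circle, counted by C_13. So Y = C_13 = 742900.
A balanced arrangement of 9 bracket pairs is a Dyck word of semilength 9, so the count is C_9. So Z = C_9 = 4862.
X + Y − Z = 58786 + 742900 − 4862 = 796824.

796824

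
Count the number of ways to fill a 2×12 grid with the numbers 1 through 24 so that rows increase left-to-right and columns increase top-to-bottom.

By the hook-length formula (or a Dyck-path bijection), SYT of shape 2×12 number C_12.
C_12 = 208012.

208012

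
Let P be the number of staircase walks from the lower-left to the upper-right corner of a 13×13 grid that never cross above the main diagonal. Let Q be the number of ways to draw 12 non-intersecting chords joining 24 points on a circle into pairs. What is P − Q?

Sub-diagonal monotone paths from (0,0) to (13,13) biject with Dyck paths of semilength 13, giving C_13. So P = C_13 = 742900.
Non-crossing perfect matchings of 2n points on a circle are counted by C_n; with 24 points, n = 12. So Q = C_12 = 208012.
P − Q = 742900 − 208012 = 534888.

534888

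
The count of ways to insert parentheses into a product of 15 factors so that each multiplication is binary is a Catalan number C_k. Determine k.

14

Parenthesizations of m factors correspond to full binary trees with m leaves, counted by C_{m−1}; m = 15 gives C_14.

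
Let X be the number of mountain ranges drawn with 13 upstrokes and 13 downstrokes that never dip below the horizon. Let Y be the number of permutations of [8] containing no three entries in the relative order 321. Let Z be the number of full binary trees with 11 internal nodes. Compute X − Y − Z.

682684

Dyck paths of semilength n (length 2n) are counted by C_n; here n = 13. So X = C_13 = 742900.
For any fixed pattern of length 3, the pattern-avoiding permutations of [8] number C_8. So Y = C_8 = 1430.
Full binary trees with n internal nodes are counted by C_n; here n = 11. So Z = C_11 = 58786.
X − Y − Z = 742900 − 1430 − 58786 = 682684.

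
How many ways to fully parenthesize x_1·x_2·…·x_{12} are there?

Bracketing 12 factors into binary products is counted by C_{12−1} = C_11.
C_11 = C_10 · 2(2·10+1)/(10+2) = 16796 · 42/12 = 58786.

58786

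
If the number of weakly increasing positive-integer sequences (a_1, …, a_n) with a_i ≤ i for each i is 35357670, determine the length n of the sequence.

Such sub-staircase sequences of length n are counted by C_n. The Catalan number equal to 35357670 is C_16.

16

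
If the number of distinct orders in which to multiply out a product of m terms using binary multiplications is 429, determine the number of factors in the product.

8

Parenthesizations of m factors are counted by C_{m−1}; 429 = C_7.
So the index is 7, and the number of factors is 7 + 1 = 8.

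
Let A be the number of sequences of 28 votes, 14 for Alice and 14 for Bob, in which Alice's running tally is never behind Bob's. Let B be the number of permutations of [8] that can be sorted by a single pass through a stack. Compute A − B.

2673010

Reading a vote for the leader as '(' and for the other as ')' turns such a sequence into a balanced string of 14 pairs, so the count is C_14. So A = C_14 = 2674440.
Stack-sortable permutations are exactly the 231-avoiding ones, counted by C_n; here n = 8. So B = C_8 = 1430.
A − B = 2674440 − 1430 = 2673010.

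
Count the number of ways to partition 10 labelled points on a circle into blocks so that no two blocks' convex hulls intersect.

Non-crossing partitions of an n-element set are counted by C_n; here n = 10.
C_10 = C(20,10)/11 = 184756/11 = 16796.

16796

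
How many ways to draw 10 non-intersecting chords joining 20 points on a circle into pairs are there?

Non-crossing perfect matchings of 2n points on a circle are counted by C_n; with 20 points, n = 10.
C_10 = C(20,10)/11 = 184756/11 = 16796.

16796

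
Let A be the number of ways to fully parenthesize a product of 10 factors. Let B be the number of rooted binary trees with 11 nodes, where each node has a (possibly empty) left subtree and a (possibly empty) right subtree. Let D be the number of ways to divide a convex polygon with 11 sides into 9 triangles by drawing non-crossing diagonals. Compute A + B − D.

58786

Bracketing 10 factors into binary products is counted by C_{10−1} = C_9. So A = C_9 = 4862.
There are C_n binary search tree shapes on n keys; with n = 11 that is C_11. So B = C_11 = 58786.
The number of triangulations of an 11-gon is the Catalan number C_9 (index = sides − 2). So D = C_9 = 4862.
A + B − D = 4862 + 58786 − 4862 = 58786.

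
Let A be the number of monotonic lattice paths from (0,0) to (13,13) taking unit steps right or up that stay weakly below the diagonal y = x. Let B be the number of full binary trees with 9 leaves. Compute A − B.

Sub-diagonal monotone paths from (0,0) to (13,13) biject with Dyck paths of semilength 13, giving C_13. So A = C_13 = 742900.
Full binary trees with 9 leaves have 9−1 = 8 internal nodes, so there are C_8 of them. So B = C_8 = 1430.
A − B = 742900 − 1430 = 741470.

741470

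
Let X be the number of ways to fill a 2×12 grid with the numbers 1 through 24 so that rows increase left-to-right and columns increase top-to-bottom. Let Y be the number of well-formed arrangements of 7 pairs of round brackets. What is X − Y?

Standard Young tableaux of shape 2×n are counted by C_n; here n = 12. So X = C_12 = 208012.
Balanced strings of n pairs of brackets are counted by C_n; here n = 7. So Y = C_7 = 429.
X − Y = 208012 − 429 = 207583.

207583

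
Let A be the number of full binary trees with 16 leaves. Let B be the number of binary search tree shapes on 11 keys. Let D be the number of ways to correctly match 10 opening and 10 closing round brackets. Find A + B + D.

A full binary tree with L leaves has L−1 internal nodes and is counted by C_{L−1}; L = 16 gives C_15. So A = C_15 = 9694845.
Rooted binary trees with 11 nodes (each child slot possibly empty) number C_11. So B = C_11 = 58786.
Balanced strings of n pairs of brackets are counted by C_n; here n = 10. So D = C_10 = 16796.
A + B + D = 9694845 + 58786 + 16796 = 9770427.

9770427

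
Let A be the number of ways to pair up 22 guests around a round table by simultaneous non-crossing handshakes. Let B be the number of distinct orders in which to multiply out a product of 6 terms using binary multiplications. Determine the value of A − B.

Non-crossing handshake pairings of 2n people are counted by C_n; 22 people gives n = 11. So A = C_11 = 58786.
Ways to associate a product of 6 factors correspond to binary trees on 6 leaves, so the count is C_5. So B = C_5 = 42.
A − B = 58786 − 42 = 58744.

58744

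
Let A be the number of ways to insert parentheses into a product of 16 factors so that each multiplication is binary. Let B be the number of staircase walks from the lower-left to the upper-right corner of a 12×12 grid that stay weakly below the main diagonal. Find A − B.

9486833

Ways to associate a product of 16 factors correspond to binary trees on 16 leaves, so the count is C_15. So A = C_15 = 9694845.
Sub-diagonal monotone paths from (0,0) to (12,12) biject with Dyck paths of semilength 12, giving C_12. So B = C_12 = 208012.
A − B = 9694845 − 208012 = 9486833.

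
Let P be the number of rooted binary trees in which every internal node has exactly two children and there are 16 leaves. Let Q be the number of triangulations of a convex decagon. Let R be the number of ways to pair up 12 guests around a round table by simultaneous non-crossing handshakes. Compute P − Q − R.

A full binary tree with L leaves has L−1 internal nodes and is counted by C_{L−1}; L = 16 gives C_15. So P = C_15 = 9694845.
Triangulations of a convex m-gon are counted by C_{m−2}; with m = 10 this is C_8. So Q = C_8 = 1430.
Non-crossing handshake pairings of 2n people are counted by C_n; 12 people gives n = 6. So R = C_6 = 132.
P − Q − R = 9694845 − 1430 − 132 = 9693283.

9693283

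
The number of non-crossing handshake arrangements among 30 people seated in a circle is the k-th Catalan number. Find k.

With 30 = 2·15 people, non-crossing handshake pairings are non-crossing perfect matchings on a circle, counted by C_15.

15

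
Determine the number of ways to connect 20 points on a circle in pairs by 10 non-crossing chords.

Pairing 20 circle points by 10 non-crossing chords gives C_10 matchings.
C_10 = C(20,10)/11 = 184756/11 = 16796.

16796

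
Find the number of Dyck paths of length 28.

2674440

A Dyck path with 14 up-steps and 14 down-steps has semilength 14, so there are C_14 of them.
C_14 = 2674440.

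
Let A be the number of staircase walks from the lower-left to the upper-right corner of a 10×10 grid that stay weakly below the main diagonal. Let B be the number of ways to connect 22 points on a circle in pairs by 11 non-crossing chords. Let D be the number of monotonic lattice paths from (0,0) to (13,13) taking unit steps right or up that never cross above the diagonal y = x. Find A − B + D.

700910

Monotone paths in an n×n grid that stay weakly below the diagonal are counted by C_n; here n = 10. So A = C_10 = 16796.
Non-crossing perfect matchings of 2n points on a circle are counted by C_n; with 22 points, n = 11. So B = C_11 = 58786.
Monotone paths in an n×n grid that stay weakly below the diagonal are counted by C_n; here n = 13. So D = C_13 = 742900.
A − B + D = 16796 − 58786 + 742900 = 700910.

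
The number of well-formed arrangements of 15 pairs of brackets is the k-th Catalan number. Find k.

15

Balanced strings of n pairs of brackets are counted by C_n; here n = 15.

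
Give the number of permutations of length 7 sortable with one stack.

Stack-sortable permutations are exactly the 231-avoiding ones, counted by C_n; here n = 7.
C_7 = C(14,7)/8 = 3432/8 = 429.

429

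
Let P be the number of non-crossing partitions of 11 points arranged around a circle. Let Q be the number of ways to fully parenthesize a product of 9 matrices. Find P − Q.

57356

Non-crossing partitions of an n-element set are counted by C_n; here n = 11. So P = C_11 = 58786.
Parenthesizations of m factors correspond to full binary trees with m leaves, counted by C_{m−1}; m = 9 gives C_8. So Q = C_8 = 1430.
P − Q = 58786 − 1430 = 57356.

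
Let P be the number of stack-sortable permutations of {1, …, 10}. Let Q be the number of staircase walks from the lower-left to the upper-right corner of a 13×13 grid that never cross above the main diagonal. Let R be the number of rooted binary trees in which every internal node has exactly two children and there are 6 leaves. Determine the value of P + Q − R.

759654

Stack-sortable permutations are exactly the 231-avoiding ones, counted by C_n; here n = 10. So P = C_10 = 16796.
Sub-diagonal monotone paths from (0,0) to (13,13) biject with Dyck paths of semilength 13, giving C_13. So Q = C_13 = 742900.
A full binary tree with L leaves has L−1 internal nodes and is counted by C_{L−1}; L = 6 gives C_5. So R = C_5 = 42.
P + Q − R = 16796 + 742900 − 42 = 759654.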